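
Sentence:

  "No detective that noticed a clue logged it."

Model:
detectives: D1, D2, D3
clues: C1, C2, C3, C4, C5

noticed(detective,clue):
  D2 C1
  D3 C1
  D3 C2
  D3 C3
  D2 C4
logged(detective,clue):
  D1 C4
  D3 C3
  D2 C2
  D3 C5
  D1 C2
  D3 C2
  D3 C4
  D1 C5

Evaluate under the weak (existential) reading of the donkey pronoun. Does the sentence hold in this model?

"it" takes "a clue" as antecedent — a donkey pronoun bound across the clause boundary.
Truth condition: for no (d,c) with noticed(d,c) does logged(d,c) hold.
Restrictor pairs — does the scope hold? (D2,C1):fails  (D2,C4):fails  (D3,C1):fails  (D3,C2):holds  (D3,C3):holds
Scope holds for 2 pair(s), so the sentence is false.

False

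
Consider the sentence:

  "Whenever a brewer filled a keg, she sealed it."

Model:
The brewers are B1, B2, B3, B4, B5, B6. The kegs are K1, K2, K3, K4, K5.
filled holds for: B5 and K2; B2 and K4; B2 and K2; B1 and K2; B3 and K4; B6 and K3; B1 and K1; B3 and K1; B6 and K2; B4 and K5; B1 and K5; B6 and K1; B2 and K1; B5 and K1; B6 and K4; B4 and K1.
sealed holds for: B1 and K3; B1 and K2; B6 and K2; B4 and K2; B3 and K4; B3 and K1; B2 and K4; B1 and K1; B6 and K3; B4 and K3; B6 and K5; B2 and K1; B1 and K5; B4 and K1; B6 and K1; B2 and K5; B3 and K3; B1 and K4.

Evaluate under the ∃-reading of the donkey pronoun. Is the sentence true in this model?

False

"it" takes "a keg" as antecedent — a donkey pronoun bound across the clause boundary.
Weak reading: every brewer b with some filled-keg has at least one filled-keg k such that sealed(b,k).
Per brewer: B1:✓  B2:✓  B3:✓  B4:✓  B5:✗  B6:✓
B5 has no witness among its filled-kegs.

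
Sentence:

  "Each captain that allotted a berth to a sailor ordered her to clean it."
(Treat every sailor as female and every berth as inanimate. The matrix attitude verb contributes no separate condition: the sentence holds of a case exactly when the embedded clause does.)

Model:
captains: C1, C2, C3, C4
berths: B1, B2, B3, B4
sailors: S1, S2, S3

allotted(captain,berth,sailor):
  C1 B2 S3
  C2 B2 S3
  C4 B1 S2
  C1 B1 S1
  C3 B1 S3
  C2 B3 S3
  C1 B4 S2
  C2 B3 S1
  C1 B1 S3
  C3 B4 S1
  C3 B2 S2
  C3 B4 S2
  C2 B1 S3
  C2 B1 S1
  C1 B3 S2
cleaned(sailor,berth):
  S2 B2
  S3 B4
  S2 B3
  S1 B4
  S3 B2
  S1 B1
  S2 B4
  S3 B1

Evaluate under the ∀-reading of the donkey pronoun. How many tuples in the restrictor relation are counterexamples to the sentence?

"her" takes "a sailor" as antecedent and "it" takes "a berth"; both are donkey pronouns co-varying with the restrictor.
Strong reading: for every (c,b,s) with allotted(c,b,s), cleaned(s,b).
Restrictor triples: (C1,B1,S1)→cleaned(S1,B1) ✓  (C1,B1,S3)→cleaned(S3,B1) ✓  (C1,B2,S3)→cleaned(S3,B2) ✓  (C1,B3,S2)→cleaned(S2,B3) ✓  (C1,B4,S2)→cleaned(S2,B4) ✓  (C2,B1,S1)→cleaned(S1,B1) ✓  (C2,B1,S3)→cleaned(S3,B1) ✓  (C2,B2,S3)→cleaned(S3,B2) ✓  (C2,B3,S1)→cleaned(S1,B3) ✗  (C2,B3,S3)→cleaned(S3,B3) ✗  (C3,B1,S3)→cleaned(S3,B1) ✓  (C3,B2,S2)→cleaned(S2,B2) ✓  (C3,B4,S1)→cleaned(S1,B4) ✓  (C3,B4,S2)→cleaned(S2,B4) ✓  (C4,B1,S2)→cleaned(S2,B1) ✗
Counterexamples (restrictor triples failing the scope): 3.

3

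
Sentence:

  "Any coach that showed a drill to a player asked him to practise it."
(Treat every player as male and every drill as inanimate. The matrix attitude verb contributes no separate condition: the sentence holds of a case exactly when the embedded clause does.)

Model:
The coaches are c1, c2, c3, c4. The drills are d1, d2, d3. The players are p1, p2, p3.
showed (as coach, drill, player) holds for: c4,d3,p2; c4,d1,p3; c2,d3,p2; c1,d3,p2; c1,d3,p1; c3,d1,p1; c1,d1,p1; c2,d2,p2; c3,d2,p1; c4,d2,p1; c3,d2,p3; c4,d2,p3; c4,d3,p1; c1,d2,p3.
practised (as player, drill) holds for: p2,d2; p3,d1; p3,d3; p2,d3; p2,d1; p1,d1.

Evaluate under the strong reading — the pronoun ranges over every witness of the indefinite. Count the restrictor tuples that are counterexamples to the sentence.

"him" takes "a player" as antecedent and "it" takes "a drill"; both are donkey pronouns co-varying with the restrictor.
Strong reading: for every (c,d,p) with showed(c,d,p), practised(p,d).
Restrictor triples: (c1,d1,p1)→practised(p1,d1) ✓  (c1,d2,p3)→practised(p3,d2) ✗  (c1,d3,p1)→practised(p1,d3) ✗  (c1,d3,p2)→practised(p2,d3) ✓  (c2,d2,p2)→practised(p2,d2) ✓  (c2,d3,p2)→practised(p2,d3) ✓  (c3,d1,p1)→practised(p1,d1) ✓  (c3,d2,p1)→practised(p1,d2) ✗  (c3,d2,p3)→practised(p3,d2) ✗  (c4,d1,p3)→practised(p3,d1) ✓  (c4,d2,p1)→practised(p1,d2) ✗  (c4,d2,p3)→practised(p3,d2) ✗  (c4,d3,p1)→practised(p1,d3) ✗  (c4,d3,p2)→practised(p2,d3) ✓
Counterexamples (restrictor triples failing the scope): 7.

7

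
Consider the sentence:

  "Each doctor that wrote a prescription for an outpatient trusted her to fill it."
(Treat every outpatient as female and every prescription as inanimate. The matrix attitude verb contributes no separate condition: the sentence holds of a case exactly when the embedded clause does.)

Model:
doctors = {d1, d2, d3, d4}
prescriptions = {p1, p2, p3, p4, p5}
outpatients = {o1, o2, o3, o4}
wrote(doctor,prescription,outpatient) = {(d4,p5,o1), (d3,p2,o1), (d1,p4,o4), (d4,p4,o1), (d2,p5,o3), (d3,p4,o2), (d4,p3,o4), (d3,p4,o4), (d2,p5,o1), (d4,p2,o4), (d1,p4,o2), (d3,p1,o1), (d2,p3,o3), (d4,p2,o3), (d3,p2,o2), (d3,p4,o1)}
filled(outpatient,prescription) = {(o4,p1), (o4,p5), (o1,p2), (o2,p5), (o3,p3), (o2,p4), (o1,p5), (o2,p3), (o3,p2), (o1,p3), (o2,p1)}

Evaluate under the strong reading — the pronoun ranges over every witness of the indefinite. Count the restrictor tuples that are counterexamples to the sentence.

"her" takes "an outpatient" as antecedent and "it" takes "a prescription"; both are donkey pronouns co-varying with the restrictor.
Strong reading: for every (d,p,o) with wrote(d,p,o), filled(o,p).
Restrictor triples: (d1,p4,o2)→filled(o2,p4) ✓  (d1,p4,o4)→filled(o4,p4) ✗  (d2,p3,o3)→filled(o3,p3) ✓  (d2,p5,o1)→filled(o1,p5) ✓  (d2,p5,o3)→filled(o3,p5) ✗  (d3,p1,o1)→filled(o1,p1) ✗  (d3,p2,o1)→filled(o1,p2) ✓  (d3,p2,o2)→filled(o2,p2) ✗  (d3,p4,o1)→filled(o1,p4) ✗  (d3,p4,o2)→filled(o2,p4) ✓  (d3,p4,o4)→filled(o4,p4) ✗  (d4,p2,o3)→filled(o3,p2) ✓  (d4,p2,o4)→filled(o4,p2) ✗  (d4,p3,o4)→filled(o4,p3) ✗  (d4,p4,o1)→filled(o1,p4) ✗  (d4,p5,o1)→filled(o1,p5) ✓
Counterexamples (restrictor triples failing the scope): 9.

9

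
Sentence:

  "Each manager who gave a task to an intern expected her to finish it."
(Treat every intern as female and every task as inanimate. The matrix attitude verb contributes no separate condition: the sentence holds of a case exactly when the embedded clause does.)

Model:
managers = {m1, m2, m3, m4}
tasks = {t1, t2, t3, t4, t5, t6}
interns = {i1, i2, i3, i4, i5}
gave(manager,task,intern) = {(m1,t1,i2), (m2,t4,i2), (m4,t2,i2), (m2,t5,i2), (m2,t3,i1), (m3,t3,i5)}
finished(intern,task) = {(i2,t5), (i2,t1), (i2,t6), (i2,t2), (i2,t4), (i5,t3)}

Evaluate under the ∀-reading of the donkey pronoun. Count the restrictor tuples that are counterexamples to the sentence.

1

"her" takes "an intern" as antecedent and "it" takes "a task"; both are donkey pronouns co-varying with the restrictor.
Strong reading: for every (m,t,i) with gave(m,t,i), finished(i,t).
Restrictor triples: (m1,t1,i2)→finished(i2,t1) ✓  (m2,t3,i1)→finished(i1,t3) ✗  (m2,t4,i2)→finished(i2,t4) ✓  (m2,t5,i2)→finished(i2,t5) ✓  (m3,t3,i5)→finished(i5,t3) ✓  (m4,t2,i2)→finished(i2,t2) ✓
Counterexamples (restrictor triples failing the scope): 1.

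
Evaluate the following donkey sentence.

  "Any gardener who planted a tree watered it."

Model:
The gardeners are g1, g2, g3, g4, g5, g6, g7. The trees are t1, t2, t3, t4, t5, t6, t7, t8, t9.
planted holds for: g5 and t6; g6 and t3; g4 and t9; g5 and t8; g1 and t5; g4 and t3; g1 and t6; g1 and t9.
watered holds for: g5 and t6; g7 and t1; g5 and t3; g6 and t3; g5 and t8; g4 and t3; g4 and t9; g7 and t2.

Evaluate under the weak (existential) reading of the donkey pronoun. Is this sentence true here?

False

"it" takes "a tree" as antecedent — a donkey pronoun bound across the clause boundary.
Weak reading: every gardener g with some planted-tree has at least one planted-tree t such that watered(g,t).
Per gardener: g1:✗  g4:✓  g5:✓  g6:✓
g1 has no witness among its planted-trees.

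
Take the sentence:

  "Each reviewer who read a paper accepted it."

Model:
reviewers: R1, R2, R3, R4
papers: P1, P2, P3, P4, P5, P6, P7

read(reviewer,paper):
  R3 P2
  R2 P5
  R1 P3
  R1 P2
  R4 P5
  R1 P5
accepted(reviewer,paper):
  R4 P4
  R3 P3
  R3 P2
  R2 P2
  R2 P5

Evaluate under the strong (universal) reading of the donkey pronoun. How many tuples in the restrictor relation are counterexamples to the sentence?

4

"it" takes "a paper" as antecedent — a donkey pronoun bound across the clause boundary.
Strong reading: for every (r,p) with read(r,p), accepted(r,p).
Restrictor pairs: (R1,P2) ✗  (R1,P3) ✗  (R1,P5) ✗  (R2,P5) ✓  (R3,P2) ✓  (R4,P5) ✗
Counterexamples (restrictor pairs failing the scope): 4.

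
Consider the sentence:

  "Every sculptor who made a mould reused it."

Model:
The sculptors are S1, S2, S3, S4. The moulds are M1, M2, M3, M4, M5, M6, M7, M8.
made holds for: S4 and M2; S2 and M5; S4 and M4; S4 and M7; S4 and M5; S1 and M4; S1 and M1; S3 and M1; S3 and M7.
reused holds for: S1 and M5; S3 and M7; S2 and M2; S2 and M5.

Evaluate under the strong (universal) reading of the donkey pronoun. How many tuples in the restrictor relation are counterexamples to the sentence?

"it" takes "a mould" as antecedent — a donkey pronoun bound across the clause boundary.
Strong reading: for every (s,m) with made(s,m), reused(s,m).
Restrictor pairs: (S1,M1) ✗  (S1,M4) ✗  (S2,M5) ✓  (S3,M1) ✗  (S3,M7) ✓  (S4,M2) ✗  (S4,M4) ✗  (S4,M5) ✗  (S4,M7) ✗
Counterexamples (restrictor pairs failing the scope): 7.

7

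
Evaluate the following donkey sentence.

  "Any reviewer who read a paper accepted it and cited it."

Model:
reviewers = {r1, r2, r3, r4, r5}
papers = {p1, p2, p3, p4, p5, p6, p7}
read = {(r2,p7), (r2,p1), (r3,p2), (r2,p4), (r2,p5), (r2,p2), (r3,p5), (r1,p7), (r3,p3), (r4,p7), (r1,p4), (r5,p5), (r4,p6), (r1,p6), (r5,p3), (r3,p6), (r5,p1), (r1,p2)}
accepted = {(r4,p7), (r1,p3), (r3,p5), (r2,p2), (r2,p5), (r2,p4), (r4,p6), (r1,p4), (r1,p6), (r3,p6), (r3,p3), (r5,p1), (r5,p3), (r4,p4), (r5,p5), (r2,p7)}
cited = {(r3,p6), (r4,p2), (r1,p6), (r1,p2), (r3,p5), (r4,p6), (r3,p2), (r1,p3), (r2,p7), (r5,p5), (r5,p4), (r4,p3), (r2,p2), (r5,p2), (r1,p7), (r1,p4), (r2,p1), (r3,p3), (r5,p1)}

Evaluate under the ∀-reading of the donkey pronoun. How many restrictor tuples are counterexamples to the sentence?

"it" takes "a paper" as antecedent — a donkey pronoun bound across the clause boundary.
Strong reading: for every (r,p) with read(r,p), accepted(r,p) ∧ cited(r,p).
Restrictor pairs: (r1,p2) ✗  (r1,p4) ✓  (r1,p6) ✓  (r1,p7) ✗  (r2,p1) ✗  (r2,p2) ✓  (r2,p4) ✗  (r2,p5) ✗  (r2,p7) ✓  (r3,p2) ✗  (r3,p3) ✓  (r3,p5) ✓  (r3,p6) ✓  (r4,p6) ✓  (r4,p7) ✗  (r5,p1) ✓  (r5,p3) ✗  (r5,p5) ✓
Counterexamples (restrictor pairs failing the scope): 8.

8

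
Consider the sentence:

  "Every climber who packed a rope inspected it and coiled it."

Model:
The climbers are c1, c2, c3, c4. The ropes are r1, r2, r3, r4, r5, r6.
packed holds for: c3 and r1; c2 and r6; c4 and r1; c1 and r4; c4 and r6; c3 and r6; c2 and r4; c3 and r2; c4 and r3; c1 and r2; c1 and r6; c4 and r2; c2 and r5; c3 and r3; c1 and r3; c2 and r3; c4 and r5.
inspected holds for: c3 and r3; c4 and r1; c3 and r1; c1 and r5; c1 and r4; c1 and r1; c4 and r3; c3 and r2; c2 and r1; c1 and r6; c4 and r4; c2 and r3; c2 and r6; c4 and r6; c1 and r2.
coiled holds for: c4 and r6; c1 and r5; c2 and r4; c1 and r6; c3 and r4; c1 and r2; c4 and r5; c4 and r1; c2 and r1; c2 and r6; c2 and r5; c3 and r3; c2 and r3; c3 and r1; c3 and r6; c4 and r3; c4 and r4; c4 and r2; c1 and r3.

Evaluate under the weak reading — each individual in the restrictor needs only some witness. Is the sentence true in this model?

True

"it" takes "a rope" as antecedent — a donkey pronoun bound across the clause boundary.
Weak reading: every climber c with some packed-rope has at least one packed-rope r such that inspected(c,r) ∧ coiled(c,r).
Per climber: c1:✓  c2:✓  c3:✓  c4:✓
Every climber in the restrictor has a witness.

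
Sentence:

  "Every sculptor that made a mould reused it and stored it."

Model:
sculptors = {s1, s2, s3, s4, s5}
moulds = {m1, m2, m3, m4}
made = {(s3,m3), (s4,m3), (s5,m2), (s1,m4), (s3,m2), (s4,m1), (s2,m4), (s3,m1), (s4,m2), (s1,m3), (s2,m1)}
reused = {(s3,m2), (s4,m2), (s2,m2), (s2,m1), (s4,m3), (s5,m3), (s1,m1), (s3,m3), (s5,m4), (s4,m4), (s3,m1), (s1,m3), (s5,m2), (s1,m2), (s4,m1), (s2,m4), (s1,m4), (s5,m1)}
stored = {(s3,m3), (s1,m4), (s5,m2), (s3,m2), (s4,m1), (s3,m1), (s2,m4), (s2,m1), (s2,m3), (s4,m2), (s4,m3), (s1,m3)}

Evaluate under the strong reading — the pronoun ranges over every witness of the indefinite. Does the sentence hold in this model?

True

"it" takes "a mould" as antecedent — a donkey pronoun bound across the clause boundary.
Strong reading: for every (s,m) with made(s,m), reused(s,m) ∧ stored(s,m).
Restrictor pairs: (s1,m3) ✓  (s1,m4) ✓  (s2,m1) ✓  (s2,m4) ✓  (s3,m1) ✓  (s3,m2) ✓  (s3,m3) ✓  (s4,m1) ✓  (s4,m2) ✓  (s4,m3) ✓  (s5,m2) ✓
Every restrictor pair satisfies the scope.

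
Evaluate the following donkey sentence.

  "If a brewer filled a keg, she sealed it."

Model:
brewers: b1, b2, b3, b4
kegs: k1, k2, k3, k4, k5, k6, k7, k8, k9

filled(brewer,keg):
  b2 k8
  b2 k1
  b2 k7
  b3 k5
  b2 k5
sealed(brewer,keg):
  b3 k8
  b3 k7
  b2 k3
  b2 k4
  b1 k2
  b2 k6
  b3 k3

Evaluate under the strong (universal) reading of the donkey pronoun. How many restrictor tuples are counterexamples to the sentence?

5

"it" takes "a keg" as antecedent — a donkey pronoun bound across the clause boundary.
Strong reading: for every (b,k) with filled(b,k), sealed(b,k).
Restrictor pairs: (b2,k1) ✗  (b2,k5) ✗  (b2,k7) ✗  (b2,k8) ✗  (b3,k5) ✗
Counterexamples (restrictor pairs failing the scope): 5.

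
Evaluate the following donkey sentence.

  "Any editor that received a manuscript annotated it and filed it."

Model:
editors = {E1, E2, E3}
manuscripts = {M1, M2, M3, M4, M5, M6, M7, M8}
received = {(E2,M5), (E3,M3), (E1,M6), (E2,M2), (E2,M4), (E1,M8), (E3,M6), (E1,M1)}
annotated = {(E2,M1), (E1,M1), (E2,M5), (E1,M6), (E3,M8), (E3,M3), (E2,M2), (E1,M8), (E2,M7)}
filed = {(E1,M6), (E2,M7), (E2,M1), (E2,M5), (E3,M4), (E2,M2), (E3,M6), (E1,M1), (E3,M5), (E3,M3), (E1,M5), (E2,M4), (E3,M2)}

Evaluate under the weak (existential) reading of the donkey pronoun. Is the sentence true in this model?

"it" takes "a manuscript" as antecedent — a donkey pronoun bound across the clause boundary.
Weak reading: every editor e with some received-manuscript has at least one received-manuscript m such that annotated(e,m) ∧ filed(e,m).
Per editor: E1:✓  E2:✓  E3:✓
Every editor in the restrictor has a witness.

True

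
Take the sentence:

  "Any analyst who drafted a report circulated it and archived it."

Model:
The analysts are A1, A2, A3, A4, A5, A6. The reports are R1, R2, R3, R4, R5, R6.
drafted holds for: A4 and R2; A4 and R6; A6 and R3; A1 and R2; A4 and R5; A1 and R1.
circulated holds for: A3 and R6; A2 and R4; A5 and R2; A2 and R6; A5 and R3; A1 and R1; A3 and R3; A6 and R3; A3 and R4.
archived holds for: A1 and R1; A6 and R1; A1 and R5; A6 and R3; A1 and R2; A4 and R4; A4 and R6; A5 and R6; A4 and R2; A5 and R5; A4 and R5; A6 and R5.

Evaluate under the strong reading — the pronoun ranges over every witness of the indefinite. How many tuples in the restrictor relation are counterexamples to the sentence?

4

"it" takes "a report" as antecedent — a donkey pronoun bound across the clause boundary.
Strong reading: for every (a,r) with drafted(a,r), circulated(a,r) ∧ archived(a,r).
Restrictor pairs: (A1,R1) ✓  (A1,R2) ✗  (A4,R2) ✗  (A4,R5) ✗  (A4,R6) ✗  (A6,R3) ✓
Counterexamples (restrictor pairs failing the scope): 4.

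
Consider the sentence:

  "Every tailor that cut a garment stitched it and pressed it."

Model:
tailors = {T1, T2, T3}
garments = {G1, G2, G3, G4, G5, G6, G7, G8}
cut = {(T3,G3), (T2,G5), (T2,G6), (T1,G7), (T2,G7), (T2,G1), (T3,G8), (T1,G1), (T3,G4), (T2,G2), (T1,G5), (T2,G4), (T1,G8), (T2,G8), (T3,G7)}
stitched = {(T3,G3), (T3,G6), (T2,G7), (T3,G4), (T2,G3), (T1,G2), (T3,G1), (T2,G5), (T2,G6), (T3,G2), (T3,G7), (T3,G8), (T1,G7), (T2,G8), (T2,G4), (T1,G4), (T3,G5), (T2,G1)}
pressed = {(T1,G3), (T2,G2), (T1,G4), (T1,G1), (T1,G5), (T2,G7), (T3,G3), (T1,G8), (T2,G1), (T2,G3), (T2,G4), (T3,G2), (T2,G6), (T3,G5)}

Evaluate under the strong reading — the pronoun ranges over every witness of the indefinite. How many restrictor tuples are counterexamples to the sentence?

10

"it" takes "a garment" as antecedent — a donkey pronoun bound across the clause boundary.
Strong reading: for every (t,g) with cut(t,g), stitched(t,g) ∧ pressed(t,g).
Restrictor pairs: (T1,G1) ✗  (T1,G5) ✗  (T1,G7) ✗  (T1,G8) ✗  (T2,G1) ✓  (T2,G2) ✗  (T2,G4) ✓  (T2,G5) ✗  (T2,G6) ✓  (T2,G7) ✓  (T2,G8) ✗  (T3,G3) ✓  (T3,G4) ✗  (T3,G7) ✗  (T3,G8) ✗
Counterexamples (restrictor pairs failing the scope): 10.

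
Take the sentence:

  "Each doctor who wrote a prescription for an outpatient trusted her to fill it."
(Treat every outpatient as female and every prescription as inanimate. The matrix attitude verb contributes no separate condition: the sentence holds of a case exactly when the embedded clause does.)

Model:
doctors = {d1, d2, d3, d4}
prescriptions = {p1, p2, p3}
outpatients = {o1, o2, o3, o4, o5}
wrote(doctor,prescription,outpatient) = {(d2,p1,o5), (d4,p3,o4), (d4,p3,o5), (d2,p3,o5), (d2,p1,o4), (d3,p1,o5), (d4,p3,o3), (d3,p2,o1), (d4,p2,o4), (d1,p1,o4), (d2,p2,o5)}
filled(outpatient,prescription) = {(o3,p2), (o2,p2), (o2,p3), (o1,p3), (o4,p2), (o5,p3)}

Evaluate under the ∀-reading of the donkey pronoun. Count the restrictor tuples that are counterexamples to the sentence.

8

"her" takes "an outpatient" as antecedent and "it" takes "a prescription"; both are donkey pronouns co-varying with the restrictor.
Strong reading: for every (d,p,o) with wrote(d,p,o), filled(o,p).
Restrictor triples: (d1,p1,o4)→filled(o4,p1) ✗  (d2,p1,o4)→filled(o4,p1) ✗  (d2,p1,o5)→filled(o5,p1) ✗  (d2,p2,o5)→filled(o5,p2) ✗  (d2,p3,o5)→filled(o5,p3) ✓  (d3,p1,o5)→filled(o5,p1) ✗  (d3,p2,o1)→filled(o1,p2) ✗  (d4,p2,o4)→filled(o4,p2) ✓  (d4,p3,o3)→filled(o3,p3) ✗  (d4,p3,o4)→filled(o4,p3) ✗  (d4,p3,o5)→filled(o5,p3) ✓
Counterexamples (restrictor triples failing the scope): 8.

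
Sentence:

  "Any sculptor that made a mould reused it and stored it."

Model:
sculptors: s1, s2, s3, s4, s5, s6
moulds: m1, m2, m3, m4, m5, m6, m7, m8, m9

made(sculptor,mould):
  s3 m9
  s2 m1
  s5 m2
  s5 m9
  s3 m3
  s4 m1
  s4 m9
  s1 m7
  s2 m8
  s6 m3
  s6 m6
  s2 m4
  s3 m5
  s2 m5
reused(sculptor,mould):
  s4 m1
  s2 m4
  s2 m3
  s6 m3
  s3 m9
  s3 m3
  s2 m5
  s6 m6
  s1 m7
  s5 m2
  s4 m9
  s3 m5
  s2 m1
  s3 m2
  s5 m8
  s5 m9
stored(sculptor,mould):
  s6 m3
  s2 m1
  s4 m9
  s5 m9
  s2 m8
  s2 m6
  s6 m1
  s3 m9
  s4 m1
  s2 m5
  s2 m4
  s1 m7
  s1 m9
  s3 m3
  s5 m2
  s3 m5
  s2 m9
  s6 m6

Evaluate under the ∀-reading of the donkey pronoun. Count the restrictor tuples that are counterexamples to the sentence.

1

"it" takes "a mould" as antecedent — a donkey pronoun bound across the clause boundary.
Strong reading: for every (s,m) with made(s,m), reused(s,m) ∧ stored(s,m).
Restrictor pairs: (s1,m7) ✓  (s2,m1) ✓  (s2,m4) ✓  (s2,m5) ✓  (s2,m8) ✗  (s3,m3) ✓  (s3,m5) ✓  (s3,m9) ✓  (s4,m1) ✓  (s4,m9) ✓  (s5,m2) ✓  (s5,m9) ✓  (s6,m3) ✓  (s6,m6) ✓
Counterexamples (restrictor pairs failing the scope): 1.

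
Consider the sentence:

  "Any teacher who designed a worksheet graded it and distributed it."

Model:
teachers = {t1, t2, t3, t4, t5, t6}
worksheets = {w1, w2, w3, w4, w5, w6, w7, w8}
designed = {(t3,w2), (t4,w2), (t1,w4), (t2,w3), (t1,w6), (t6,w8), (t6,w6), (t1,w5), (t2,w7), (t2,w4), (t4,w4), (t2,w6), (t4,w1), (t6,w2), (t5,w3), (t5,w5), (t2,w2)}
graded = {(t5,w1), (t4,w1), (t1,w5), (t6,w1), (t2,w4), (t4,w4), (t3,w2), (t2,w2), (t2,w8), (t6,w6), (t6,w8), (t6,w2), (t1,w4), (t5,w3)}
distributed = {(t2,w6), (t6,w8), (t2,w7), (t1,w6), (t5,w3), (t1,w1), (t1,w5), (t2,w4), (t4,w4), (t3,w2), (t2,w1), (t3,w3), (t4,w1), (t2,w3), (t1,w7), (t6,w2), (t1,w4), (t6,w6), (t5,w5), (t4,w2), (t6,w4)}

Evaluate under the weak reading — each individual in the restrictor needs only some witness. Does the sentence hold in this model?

"it" takes "a worksheet" as antecedent — a donkey pronoun bound across the clause boundary.
Weak reading: every teacher t with some designed-worksheet has at least one designed-worksheet w such that graded(t,w) ∧ distributed(t,w).
Per teacher: t1:✓  t2:✓  t3:✓  t4:✓  t5:✓  t6:✓
Every teacher in the restrictor has a witness.

True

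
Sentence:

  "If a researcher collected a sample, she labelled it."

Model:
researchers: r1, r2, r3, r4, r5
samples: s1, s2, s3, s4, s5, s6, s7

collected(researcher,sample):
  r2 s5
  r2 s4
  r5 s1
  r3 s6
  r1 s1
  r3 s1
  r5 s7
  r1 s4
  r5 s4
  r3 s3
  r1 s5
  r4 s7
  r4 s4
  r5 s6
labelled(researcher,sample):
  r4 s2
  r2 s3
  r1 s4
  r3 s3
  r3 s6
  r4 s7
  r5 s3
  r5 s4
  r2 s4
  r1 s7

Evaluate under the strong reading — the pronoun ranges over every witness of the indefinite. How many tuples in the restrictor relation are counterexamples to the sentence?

8

"it" takes "a sample" as antecedent — a donkey pronoun bound across the clause boundary.
Strong reading: for every (r,s) with collected(r,s), labelled(r,s).
Restrictor pairs: (r1,s1) ✗  (r1,s4) ✓  (r1,s5) ✗  (r2,s4) ✓  (r2,s5) ✗  (r3,s1) ✗  (r3,s3) ✓  (r3,s6) ✓  (r4,s4) ✗  (r4,s7) ✓  (r5,s1) ✗  (r5,s4) ✓  (r5,s6) ✗  (r5,s7) ✗
Counterexamples (restrictor pairs failing the scope): 8.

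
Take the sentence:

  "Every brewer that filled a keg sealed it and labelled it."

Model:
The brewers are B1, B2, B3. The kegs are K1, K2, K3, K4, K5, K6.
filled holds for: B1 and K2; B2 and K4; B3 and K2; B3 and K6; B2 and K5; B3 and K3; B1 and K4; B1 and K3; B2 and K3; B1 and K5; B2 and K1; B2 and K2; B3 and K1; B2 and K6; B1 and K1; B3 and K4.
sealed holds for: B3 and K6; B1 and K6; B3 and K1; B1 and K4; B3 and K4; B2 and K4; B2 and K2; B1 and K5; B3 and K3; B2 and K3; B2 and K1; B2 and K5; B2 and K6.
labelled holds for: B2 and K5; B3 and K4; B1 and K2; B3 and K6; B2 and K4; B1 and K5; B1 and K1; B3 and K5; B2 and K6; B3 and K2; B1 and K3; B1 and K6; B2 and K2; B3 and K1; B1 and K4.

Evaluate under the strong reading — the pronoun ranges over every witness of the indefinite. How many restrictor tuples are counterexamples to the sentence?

"it" takes "a keg" as antecedent — a donkey pronoun bound across the clause boundary.
Strong reading: for every (b,k) with filled(b,k), sealed(b,k) ∧ labelled(b,k).
Restrictor pairs: (B1,K1) ✗  (B1,K2) ✗  (B1,K3) ✗  (B1,K4) ✓  (B1,K5) ✓  (B2,K1) ✗  (B2,K2) ✓  (B2,K3) ✗  (B2,K4) ✓  (B2,K5) ✓  (B2,K6) ✓  (B3,K1) ✓  (B3,K2) ✗  (B3,K3) ✗  (B3,K4) ✓  (B3,K6) ✓
Counterexamples (restrictor pairs failing the scope): 7.

7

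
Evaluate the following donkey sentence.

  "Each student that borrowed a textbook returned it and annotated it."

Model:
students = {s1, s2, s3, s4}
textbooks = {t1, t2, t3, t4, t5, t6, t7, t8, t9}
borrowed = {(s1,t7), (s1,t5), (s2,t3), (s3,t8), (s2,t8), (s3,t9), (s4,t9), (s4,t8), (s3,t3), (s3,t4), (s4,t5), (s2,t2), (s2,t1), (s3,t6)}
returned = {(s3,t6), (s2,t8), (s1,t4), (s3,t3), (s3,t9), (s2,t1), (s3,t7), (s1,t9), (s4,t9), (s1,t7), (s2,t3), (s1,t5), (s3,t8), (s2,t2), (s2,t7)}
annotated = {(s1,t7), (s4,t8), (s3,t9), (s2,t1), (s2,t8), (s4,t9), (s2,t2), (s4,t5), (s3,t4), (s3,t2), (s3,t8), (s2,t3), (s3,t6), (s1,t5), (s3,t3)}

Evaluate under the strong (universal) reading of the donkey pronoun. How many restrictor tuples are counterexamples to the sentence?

3

"it" takes "a textbook" as antecedent — a donkey pronoun bound across the clause boundary.
Strong reading: for every (s,t) with borrowed(s,t), returned(s,t) ∧ annotated(s,t).
Restrictor pairs: (s1,t5) ✓  (s1,t7) ✓  (s2,t1) ✓  (s2,t2) ✓  (s2,t3) ✓  (s2,t8) ✓  (s3,t3) ✓  (s3,t4) ✗  (s3,t6) ✓  (s3,t8) ✓  (s3,t9) ✓  (s4,t5) ✗  (s4,t8) ✗  (s4,t9) ✓
Counterexamples (restrictor pairs failing the scope): 3.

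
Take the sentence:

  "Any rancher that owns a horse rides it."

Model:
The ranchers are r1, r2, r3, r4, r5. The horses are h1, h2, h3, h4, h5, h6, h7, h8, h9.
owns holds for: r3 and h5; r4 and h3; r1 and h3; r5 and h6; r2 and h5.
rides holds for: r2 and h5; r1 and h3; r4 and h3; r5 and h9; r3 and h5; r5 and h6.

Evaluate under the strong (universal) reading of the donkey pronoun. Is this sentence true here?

"it" takes "a horse" as antecedent — a donkey pronoun bound across the clause boundary.
Strong reading: for every (r,h) with owns(r,h), rides(r,h).
Restrictor pairs: (r1,h3) ✓  (r2,h5) ✓  (r3,h5) ✓  (r4,h3) ✓  (r5,h6) ✓
Every restrictor pair satisfies the scope.

True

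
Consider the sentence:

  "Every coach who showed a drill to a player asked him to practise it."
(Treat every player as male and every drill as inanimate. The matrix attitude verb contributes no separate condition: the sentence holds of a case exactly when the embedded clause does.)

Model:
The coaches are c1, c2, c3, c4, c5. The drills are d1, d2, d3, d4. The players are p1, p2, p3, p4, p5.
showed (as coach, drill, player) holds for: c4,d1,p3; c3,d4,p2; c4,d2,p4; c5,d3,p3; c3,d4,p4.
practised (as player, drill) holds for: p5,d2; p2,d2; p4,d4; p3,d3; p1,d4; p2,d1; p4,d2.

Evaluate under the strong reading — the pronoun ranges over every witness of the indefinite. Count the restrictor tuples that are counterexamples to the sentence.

"him" takes "a player" as antecedent and "it" takes "a drill"; both are donkey pronouns co-varying with the restrictor.
Strong reading: for every (c,d,p) with showed(c,d,p), practised(p,d).
Restrictor triples: (c3,d4,p2)→practised(p2,d4) ✗  (c3,d4,p4)→practised(p4,d4) ✓  (c4,d1,p3)→practised(p3,d1) ✗  (c4,d2,p4)→practised(p4,d2) ✓  (c5,d3,p3)→practised(p3,d3) ✓
Counterexamples (restrictor triples failing the scope): 2.

2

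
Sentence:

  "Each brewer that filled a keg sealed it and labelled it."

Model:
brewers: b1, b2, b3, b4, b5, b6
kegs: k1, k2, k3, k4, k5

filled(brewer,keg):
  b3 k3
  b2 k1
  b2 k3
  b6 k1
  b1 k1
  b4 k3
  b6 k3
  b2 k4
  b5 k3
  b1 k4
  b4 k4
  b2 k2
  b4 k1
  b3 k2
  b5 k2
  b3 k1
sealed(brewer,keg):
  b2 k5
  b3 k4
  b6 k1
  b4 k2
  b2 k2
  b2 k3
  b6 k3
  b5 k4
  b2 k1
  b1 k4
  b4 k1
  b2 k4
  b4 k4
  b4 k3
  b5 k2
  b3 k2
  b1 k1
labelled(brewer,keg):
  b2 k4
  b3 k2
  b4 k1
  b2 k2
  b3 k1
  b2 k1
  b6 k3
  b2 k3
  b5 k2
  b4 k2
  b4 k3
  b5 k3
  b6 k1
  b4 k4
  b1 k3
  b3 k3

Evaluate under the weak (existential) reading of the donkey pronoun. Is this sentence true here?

"it" takes "a keg" as antecedent — a donkey pronoun bound across the clause boundary.
Weak reading: every brewer b with some filled-keg has at least one filled-keg k such that sealed(b,k) ∧ labelled(b,k).
Per brewer: b1:✗  b2:✓  b3:✓  b4:✓  b5:✓  b6:✓
b1 has no witness among its filled-kegs.

False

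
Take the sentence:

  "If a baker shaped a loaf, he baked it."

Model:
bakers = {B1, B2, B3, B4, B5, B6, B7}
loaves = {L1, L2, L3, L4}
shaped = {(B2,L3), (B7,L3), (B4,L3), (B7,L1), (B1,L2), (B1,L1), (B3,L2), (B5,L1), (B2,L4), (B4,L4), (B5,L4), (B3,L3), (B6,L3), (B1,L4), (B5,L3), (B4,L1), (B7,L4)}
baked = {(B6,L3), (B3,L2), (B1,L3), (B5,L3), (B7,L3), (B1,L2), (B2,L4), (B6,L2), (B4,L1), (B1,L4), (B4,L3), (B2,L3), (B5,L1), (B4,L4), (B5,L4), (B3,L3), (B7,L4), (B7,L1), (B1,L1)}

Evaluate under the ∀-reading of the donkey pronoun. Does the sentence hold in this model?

True

"it" takes "a loaf" as antecedent — a donkey pronoun bound across the clause boundary.
Strong reading: for every (b,l) with shaped(b,l), baked(b,l).
Restrictor pairs: (B1,L1) ✓  (B1,L2) ✓  (B1,L4) ✓  (B2,L3) ✓  (B2,L4) ✓  (B3,L2) ✓  (B3,L3) ✓  (B4,L1) ✓  (B4,L3) ✓  (B4,L4) ✓  (B5,L1) ✓  (B5,L3) ✓  (B5,L4) ✓  (B6,L3) ✓  (B7,L1) ✓  (B7,L3) ✓  (B7,L4) ✓
Every restrictor pair satisfies the scope.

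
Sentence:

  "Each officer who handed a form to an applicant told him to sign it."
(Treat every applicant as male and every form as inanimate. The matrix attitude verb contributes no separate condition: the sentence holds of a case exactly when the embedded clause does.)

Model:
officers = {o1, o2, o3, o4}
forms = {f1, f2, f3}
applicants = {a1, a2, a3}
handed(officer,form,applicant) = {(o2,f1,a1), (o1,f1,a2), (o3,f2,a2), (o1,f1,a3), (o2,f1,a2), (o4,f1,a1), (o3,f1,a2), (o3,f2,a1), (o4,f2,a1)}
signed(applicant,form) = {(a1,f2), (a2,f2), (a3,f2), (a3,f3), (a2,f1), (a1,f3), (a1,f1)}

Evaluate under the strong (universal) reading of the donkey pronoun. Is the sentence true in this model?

False

"him" takes "an applicant" as antecedent and "it" takes "a form"; both are donkey pronouns co-varying with the restrictor.
Strong reading: for every (o,f,a) with handed(o,f,a), signed(a,f).
Restrictor triples: (o1,f1,a2)→signed(a2,f1) ✓  (o1,f1,a3)→signed(a3,f1) ✗  (o2,f1,a1)→signed(a1,f1) ✓  (o2,f1,a2)→signed(a2,f1) ✓  (o3,f1,a2)→signed(a2,f1) ✓  (o3,f2,a1)→signed(a1,f2) ✓  (o3,f2,a2)→signed(a2,f2) ✓  (o4,f1,a1)→signed(a1,f1) ✓  (o4,f2,a1)→signed(a1,f2) ✓
Counterexample: (o1,f1,a3) — signed(a3,f1) does not hold.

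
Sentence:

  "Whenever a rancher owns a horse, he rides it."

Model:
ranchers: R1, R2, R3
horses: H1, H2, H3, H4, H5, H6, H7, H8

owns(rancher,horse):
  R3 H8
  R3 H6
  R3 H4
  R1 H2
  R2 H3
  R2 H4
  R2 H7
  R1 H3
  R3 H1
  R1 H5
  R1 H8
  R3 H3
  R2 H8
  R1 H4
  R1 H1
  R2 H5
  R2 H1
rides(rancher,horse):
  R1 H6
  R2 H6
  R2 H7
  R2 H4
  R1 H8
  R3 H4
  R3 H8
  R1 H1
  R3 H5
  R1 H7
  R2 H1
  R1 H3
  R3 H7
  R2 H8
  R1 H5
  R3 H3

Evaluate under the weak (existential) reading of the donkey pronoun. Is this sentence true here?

"it" takes "a horse" as antecedent — a donkey pronoun bound across the clause boundary.
Weak reading: every rancher r with some owns-horse has at least one owns-horse h such that rides(r,h).
Per rancher: R1:✓  R2:✓  R3:✓
Every rancher in the restrictor has a witness.

True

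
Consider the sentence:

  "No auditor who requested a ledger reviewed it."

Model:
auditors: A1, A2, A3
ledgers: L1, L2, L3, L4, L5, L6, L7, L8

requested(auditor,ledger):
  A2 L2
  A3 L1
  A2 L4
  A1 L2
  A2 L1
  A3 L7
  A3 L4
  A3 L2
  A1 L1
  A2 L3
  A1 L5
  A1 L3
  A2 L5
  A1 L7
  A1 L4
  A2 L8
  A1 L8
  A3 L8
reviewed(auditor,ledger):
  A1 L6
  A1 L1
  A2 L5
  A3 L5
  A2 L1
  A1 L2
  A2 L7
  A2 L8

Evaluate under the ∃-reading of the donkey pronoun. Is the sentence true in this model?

False

"it" takes "a ledger" as antecedent — a donkey pronoun bound across the clause boundary.
Truth condition: for no (a,l) with requested(a,l) does reviewed(a,l) hold.
Restrictor pairs — does the scope hold? (A1,L1):holds  (A1,L2):holds  (A1,L3):fails  (A1,L4):fails  (A1,L5):fails  (A1,L7):fails  (A1,L8):fails  (A2,L1):holds  (A2,L2):fails  (A2,L3):fails  (A2,L4):fails  (A2,L5):holds  (A2,L8):holds  (A3,L1):fails  (A3,L2):fails  (A3,L4):fails  (A3,L7):fails  (A3,L8):fails
Scope holds for 5 pair(s), so the sentence is false.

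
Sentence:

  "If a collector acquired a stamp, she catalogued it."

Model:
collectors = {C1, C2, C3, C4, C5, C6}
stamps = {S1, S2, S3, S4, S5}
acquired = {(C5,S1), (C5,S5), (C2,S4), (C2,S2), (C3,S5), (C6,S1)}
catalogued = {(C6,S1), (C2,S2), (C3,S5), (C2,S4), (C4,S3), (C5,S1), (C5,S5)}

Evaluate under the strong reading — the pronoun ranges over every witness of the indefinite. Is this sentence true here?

"it" takes "a stamp" as antecedent — a donkey pronoun bound across the clause boundary.
Strong reading: for every (c,s) with acquired(c,s), catalogued(c,s).
Restrictor pairs: (C2,S2) ✓  (C2,S4) ✓  (C3,S5) ✓  (C5,S1) ✓  (C5,S5) ✓  (C6,S1) ✓
Every restrictor pair satisfies the scope.

True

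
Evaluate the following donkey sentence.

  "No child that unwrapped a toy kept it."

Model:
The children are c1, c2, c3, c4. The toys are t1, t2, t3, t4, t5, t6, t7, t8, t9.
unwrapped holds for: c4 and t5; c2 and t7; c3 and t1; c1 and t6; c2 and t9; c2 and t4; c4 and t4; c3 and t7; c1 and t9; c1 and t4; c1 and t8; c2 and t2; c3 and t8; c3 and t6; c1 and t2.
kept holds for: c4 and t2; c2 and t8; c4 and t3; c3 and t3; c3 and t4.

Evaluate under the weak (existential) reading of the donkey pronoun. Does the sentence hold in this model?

True

"it" takes "a toy" as antecedent — a donkey pronoun bound across the clause boundary.
Truth condition: for no (c,t) with unwrapped(c,t) does kept(c,t) hold.
Restrictor pairs — does the scope hold? (c1,t2):fails  (c1,t4):fails  (c1,t6):fails  (c1,t8):fails  (c1,t9):fails  (c2,t2):fails  (c2,t4):fails  (c2,t7):fails  (c2,t9):fails  (c3,t1):fails  (c3,t6):fails  (c3,t7):fails  (c3,t8):fails  (c4,t4):fails  (c4,t5):fails
Scope holds for no restrictor pair, so the sentence is true.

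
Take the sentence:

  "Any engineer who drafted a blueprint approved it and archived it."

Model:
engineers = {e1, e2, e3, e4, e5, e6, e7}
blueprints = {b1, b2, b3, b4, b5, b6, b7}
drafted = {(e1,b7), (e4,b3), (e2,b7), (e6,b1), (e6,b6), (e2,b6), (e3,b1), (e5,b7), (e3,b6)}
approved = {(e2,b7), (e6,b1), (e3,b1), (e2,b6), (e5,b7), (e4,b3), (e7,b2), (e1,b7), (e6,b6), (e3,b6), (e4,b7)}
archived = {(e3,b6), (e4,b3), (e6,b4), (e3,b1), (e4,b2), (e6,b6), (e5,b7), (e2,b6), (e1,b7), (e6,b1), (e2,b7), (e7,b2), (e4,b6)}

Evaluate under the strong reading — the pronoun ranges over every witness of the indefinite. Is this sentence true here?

"it" takes "a blueprint" as antecedent — a donkey pronoun bound across the clause boundary.
Strong reading: for every (e,b) with drafted(e,b), approved(e,b) ∧ archived(e,b).
Restrictor pairs: (e1,b7) ✓  (e2,b6) ✓  (e2,b7) ✓  (e3,b1) ✓  (e3,b6) ✓  (e4,b3) ✓  (e5,b7) ✓  (e6,b1) ✓  (e6,b6) ✓
Every restrictor pair satisfies the scope.

True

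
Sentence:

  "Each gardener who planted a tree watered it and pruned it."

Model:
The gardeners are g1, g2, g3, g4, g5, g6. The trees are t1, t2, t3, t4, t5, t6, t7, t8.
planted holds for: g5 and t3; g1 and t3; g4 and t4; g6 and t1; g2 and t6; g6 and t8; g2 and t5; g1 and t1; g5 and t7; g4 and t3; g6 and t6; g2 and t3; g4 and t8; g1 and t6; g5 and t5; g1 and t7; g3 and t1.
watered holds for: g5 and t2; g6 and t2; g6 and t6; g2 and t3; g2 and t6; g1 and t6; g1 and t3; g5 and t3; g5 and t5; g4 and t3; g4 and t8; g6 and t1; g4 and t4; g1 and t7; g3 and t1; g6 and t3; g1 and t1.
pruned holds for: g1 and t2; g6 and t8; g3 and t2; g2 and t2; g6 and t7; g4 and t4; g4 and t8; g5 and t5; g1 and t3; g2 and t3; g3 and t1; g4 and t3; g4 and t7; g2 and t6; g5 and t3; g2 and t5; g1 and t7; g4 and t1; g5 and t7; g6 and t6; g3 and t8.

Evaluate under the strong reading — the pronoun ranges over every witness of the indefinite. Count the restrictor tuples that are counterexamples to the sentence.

"it" takes "a tree" as antecedent — a donkey pronoun bound across the clause boundary.
Strong reading: for every (g,t) with planted(g,t), watered(g,t) ∧ pruned(g,t).
Restrictor pairs: (g1,t1) ✗  (g1,t3) ✓  (g1,t6) ✗  (g1,t7) ✓  (g2,t3) ✓  (g2,t5) ✗  (g2,t6) ✓  (g3,t1) ✓  (g4,t3) ✓  (g4,t4) ✓  (g4,t8) ✓  (g5,t3) ✓  (g5,t5) ✓  (g5,t7) ✗  (g6,t1) ✗  (g6,t6) ✓  (g6,t8) ✗
Counterexamples (restrictor pairs failing the scope): 6.

6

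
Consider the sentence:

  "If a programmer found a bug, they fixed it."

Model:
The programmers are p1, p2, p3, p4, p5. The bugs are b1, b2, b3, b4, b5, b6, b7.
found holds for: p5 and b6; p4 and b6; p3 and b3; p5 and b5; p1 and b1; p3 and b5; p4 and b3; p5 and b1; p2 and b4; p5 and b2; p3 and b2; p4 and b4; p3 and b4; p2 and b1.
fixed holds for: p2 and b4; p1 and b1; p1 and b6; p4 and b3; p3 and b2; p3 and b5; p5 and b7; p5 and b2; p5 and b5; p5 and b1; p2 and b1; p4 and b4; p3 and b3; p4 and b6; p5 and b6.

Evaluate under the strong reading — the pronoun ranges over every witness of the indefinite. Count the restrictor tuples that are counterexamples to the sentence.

"it" takes "a bug" as antecedent — a donkey pronoun bound across the clause boundary.
Strong reading: for every (p,b) with found(p,b), fixed(p,b).
Restrictor pairs: (p1,b1) ✓  (p2,b1) ✓  (p2,b4) ✓  (p3,b2) ✓  (p3,b3) ✓  (p3,b4) ✗  (p3,b5) ✓  (p4,b3) ✓  (p4,b4) ✓  (p4,b6) ✓  (p5,b1) ✓  (p5,b2) ✓  (p5,b5) ✓  (p5,b6) ✓
Counterexamples (restrictor pairs failing the scope): 1.

1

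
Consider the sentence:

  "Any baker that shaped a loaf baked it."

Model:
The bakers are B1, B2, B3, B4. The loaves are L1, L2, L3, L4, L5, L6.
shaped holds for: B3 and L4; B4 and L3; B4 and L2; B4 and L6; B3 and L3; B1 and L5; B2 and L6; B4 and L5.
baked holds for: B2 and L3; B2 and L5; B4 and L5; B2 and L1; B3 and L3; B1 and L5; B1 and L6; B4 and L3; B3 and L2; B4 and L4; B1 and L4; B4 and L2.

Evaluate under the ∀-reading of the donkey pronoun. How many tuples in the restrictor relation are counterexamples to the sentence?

3

"it" takes "a loaf" as antecedent — a donkey pronoun bound across the clause boundary.
Strong reading: for every (b,l) with shaped(b,l), baked(b,l).
Restrictor pairs: (B1,L5) ✓  (B2,L6) ✗  (B3,L3) ✓  (B3,L4) ✗  (B4,L2) ✓  (B4,L3) ✓  (B4,L5) ✓  (B4,L6) ✗
Counterexamples (restrictor pairs failing the scope): 3.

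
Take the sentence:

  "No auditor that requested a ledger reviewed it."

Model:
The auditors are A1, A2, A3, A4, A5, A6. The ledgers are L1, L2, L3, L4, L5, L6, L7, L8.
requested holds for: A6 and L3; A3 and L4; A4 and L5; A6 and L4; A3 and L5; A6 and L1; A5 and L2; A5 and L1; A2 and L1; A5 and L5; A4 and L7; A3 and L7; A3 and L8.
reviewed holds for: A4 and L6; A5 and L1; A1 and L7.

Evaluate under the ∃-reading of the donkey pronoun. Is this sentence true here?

False

"it" takes "a ledger" as antecedent — a donkey pronoun bound across the clause boundary.
Truth condition: for no (a,l) with requested(a,l) does reviewed(a,l) hold.
Restrictor pairs — does the scope hold? (A2,L1):fails  (A3,L4):fails  (A3,L5):fails  (A3,L7):fails  (A3,L8):fails  (A4,L5):fails  (A4,L7):fails  (A5,L1):holds  (A5,L2):fails  (A5,L5):fails  (A6,L1):fails  (A6,L3):fails  (A6,L4):fails
Scope holds for 1 pair(s), so the sentence is false.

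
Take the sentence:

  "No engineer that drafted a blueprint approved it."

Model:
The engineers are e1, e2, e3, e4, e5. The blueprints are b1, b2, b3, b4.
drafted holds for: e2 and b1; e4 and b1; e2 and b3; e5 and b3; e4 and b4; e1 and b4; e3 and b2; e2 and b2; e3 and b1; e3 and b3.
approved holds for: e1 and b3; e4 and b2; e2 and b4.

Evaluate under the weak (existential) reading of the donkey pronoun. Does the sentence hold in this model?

"it" takes "a blueprint" as antecedent — a donkey pronoun bound across the clause boundary.
Truth condition: for no (e,b) with drafted(e,b) does approved(e,b) hold.
Restrictor pairs — does the scope hold? (e1,b4):fails  (e2,b1):fails  (e2,b2):fails  (e2,b3):fails  (e3,b1):fails  (e3,b2):fails  (e3,b3):fails  (e4,b1):fails  (e4,b4):fails  (e5,b3):fails
Scope holds for no restrictor pair, so the sentence is true.

True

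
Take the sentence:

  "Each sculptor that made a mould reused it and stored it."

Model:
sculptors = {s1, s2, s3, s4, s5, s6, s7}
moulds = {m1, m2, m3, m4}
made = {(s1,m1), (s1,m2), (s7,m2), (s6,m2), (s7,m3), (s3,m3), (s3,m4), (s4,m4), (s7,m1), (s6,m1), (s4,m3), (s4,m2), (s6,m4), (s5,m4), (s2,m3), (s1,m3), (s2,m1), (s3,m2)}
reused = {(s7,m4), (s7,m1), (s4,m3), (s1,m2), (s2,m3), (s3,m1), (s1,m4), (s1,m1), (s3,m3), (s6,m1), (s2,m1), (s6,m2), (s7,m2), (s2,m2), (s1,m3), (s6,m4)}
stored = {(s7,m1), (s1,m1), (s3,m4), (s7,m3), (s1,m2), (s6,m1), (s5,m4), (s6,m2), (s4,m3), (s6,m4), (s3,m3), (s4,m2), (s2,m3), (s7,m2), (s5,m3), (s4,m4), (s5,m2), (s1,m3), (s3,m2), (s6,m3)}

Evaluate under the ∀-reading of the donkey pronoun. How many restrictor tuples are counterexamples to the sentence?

7

"it" takes "a mould" as antecedent — a donkey pronoun bound across the clause boundary.
Strong reading: for every (s,m) with made(s,m), reused(s,m) ∧ stored(s,m).
Restrictor pairs: (s1,m1) ✓  (s1,m2) ✓  (s1,m3) ✓  (s2,m1) ✗  (s2,m3) ✓  (s3,m2) ✗  (s3,m3) ✓  (s3,m4) ✗  (s4,m2) ✗  (s4,m3) ✓  (s4,m4) ✗  (s5,m4) ✗  (s6,m1) ✓  (s6,m2) ✓  (s6,m4) ✓  (s7,m1) ✓  (s7,m2) ✓  (s7,m3) ✗
Counterexamples (restrictor pairs failing the scope): 7.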